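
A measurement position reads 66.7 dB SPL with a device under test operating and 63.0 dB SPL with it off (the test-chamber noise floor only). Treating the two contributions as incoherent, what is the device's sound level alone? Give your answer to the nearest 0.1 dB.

64.3 dB SPL

Subtract intensities: L_src = 10·log₁₀(10^(L_total/10) − 10^(L_bg/10)).
L_src = 10·log₁₀(10^(66.7/10) − 10^(63.0/10)) = 10·log₁₀(2682000) = 64.3 dB SPL.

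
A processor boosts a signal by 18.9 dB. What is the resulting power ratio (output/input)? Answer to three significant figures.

Power ratio = 10^(dB/10).
10^(18.9/10) = 10^(1.890) = 77.6.

77.6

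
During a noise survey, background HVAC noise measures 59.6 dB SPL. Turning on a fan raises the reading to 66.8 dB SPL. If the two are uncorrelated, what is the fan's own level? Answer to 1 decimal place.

65.9 dB SPL

Remove the background by subtracting linear intensities:
L_src = 10·log₁₀(10^(66.8/10) − 10^(59.6/10)) = 10·log₁₀(3874000) = 65.9 dB SPL.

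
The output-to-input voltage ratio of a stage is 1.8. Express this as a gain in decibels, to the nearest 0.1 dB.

5.1 dB

Voltage ratio → dB uses the 20·log₁₀ form:
20·log₁₀(1.8) = 5.1 dB.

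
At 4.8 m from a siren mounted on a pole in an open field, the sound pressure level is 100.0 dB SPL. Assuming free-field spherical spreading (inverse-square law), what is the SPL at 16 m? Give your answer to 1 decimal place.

Free-field point source: level drops by 20·log₁₀ of the distance ratio.
ΔL = −20·log₁₀(16/4.8) = -10.46 dB, so L₂ = 100.0 + (-10.46) = 89.5 dB SPL.

89.5 dB SPL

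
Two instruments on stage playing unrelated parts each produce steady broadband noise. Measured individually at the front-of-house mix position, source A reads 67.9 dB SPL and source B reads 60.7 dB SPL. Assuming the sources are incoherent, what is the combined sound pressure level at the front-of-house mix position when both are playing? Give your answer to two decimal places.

68.66 dB SPL

Incoherent sources sum as intensities:
L_total = 10·log₁₀(10^(67.9/10) + 10^(60.7/10)) = 10·log₁₀(7341000) = 68.66 dB SPL.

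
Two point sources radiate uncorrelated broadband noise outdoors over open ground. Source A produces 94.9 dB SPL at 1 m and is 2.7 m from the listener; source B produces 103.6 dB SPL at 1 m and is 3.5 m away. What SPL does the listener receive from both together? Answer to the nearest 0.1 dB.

93.6 dB SPL

At the listener: L_A = 94.9 − 20·log₁₀(2.7) = 86.27 dB; L_B = 103.6 − 20·log₁₀(3.5) = 92.72 dB.
Combined: 10·log₁₀(10^(86.27/10)+10^(92.72/10)) = 93.6 dB SPL.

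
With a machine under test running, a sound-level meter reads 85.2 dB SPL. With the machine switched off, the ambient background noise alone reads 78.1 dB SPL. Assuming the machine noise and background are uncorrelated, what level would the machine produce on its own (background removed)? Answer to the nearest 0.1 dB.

84.3 dB SPL

Remove the background by subtracting linear intensities:
L_src = 10·log₁₀(10^(85.2/10) − 10^(78.1/10)) = 10·log₁₀(266600000) = 84.3 dB SPL.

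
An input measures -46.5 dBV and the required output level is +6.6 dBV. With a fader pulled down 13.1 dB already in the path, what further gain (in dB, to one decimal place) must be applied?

The required make-up gain is the shortfall in the dB sum.
G = +6.6 − (-46.5) + 13.1 = 66.2 dB.

66.2 dB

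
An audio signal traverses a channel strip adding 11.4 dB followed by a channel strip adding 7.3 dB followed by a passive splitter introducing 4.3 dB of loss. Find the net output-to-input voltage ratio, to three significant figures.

5.25

Net gain = 11.4 + 7.3 + (−4.3) = 14.4 dB.
Voltage ratio = 10^(14.4/20) = 5.25.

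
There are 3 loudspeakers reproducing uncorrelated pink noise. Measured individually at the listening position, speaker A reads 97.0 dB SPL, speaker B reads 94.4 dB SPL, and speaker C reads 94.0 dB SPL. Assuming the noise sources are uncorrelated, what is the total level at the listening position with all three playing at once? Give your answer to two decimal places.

Uncorrelated sources add in intensity (power), not in dB.
L_total = 10·log₁₀(10^(97.0/10) + 10^(94.4/10) + 10^(94.0/10)) = 10·log₁₀(10278000000) = 100.12 dB SPL.

100.12 dB SPL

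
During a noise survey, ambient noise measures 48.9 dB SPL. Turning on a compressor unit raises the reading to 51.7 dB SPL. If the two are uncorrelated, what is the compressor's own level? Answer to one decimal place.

Background correction is a power subtraction:
L_src = 10·log₁₀(10^(51.7/10) − 10^(48.9/10)) = 10·log₁₀(70290) = 48.5 dB SPL.

48.5 dB SPL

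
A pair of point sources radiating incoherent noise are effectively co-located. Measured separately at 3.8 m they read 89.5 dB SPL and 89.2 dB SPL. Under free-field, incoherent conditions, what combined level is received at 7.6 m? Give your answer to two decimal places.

Combined at 3.8 m: 10·log₁₀(10^(89.5/10)+10^(89.2/10)) = 92.363 dB SPL.
Then apply −20·log₁₀(7.6/3.8) = -6.021 dB → 86.34 dB SPL.

86.34 dB SPL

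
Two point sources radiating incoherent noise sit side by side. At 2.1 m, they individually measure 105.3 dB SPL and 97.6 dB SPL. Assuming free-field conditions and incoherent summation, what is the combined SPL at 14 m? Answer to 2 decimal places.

89.50 dB SPL

Combined at 2.1 m: 10·log₁₀(10^(105.3/10)+10^(97.6/10)) = 105.981 dB SPL.
Then apply −20·log₁₀(14/2.1) = -16.478 dB → 89.50 dB SPL.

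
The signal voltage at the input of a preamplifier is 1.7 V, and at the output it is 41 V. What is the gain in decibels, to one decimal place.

For a voltage ratio, dB = 20·log₁₀(V₂/V₁).
20·log₁₀(41/1.7) = 20·log₁₀(24.12) = 27.6 dB.

27.6 dB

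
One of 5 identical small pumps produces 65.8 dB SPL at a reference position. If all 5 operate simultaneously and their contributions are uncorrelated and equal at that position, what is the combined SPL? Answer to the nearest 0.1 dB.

5 equal incoherent sources raise the level by 10·log₁₀(5) = 6.99 dB.
L_total = 65.8 + 6.99 = 72.8 dB SPL.

72.8 dB SPL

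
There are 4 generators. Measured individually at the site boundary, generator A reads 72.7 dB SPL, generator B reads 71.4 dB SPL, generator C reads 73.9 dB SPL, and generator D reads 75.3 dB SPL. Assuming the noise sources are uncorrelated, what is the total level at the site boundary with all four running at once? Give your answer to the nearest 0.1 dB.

Uncorrelated sources add in intensity (power), not in dB.
L_total = 10·log₁₀(10^(72.7/10) + 10^(71.4/10) + 10^(73.9/10) + 10^(75.3/10)) = 10·log₁₀(90860000) = 79.6 dB SPL.

79.6 dB SPL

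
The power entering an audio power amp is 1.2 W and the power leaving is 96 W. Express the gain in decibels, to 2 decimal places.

19.03 dB

Power is a power quantity, so gain = 10·log₁₀(P_out/P_in).
10·log₁₀(96/1.2) = 10·log₁₀(80.00) = 19.03 dB.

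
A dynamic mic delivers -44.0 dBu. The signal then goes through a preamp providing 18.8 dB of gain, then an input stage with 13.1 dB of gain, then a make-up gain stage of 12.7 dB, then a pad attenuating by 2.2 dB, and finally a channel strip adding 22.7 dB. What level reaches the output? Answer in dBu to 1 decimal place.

Cascaded gains and losses add directly in dB.
-44.0 + 18.8 + 13.1 + 12.7 − 2.2 + 22.7 = +21.1 dBu.

+21.1 dBu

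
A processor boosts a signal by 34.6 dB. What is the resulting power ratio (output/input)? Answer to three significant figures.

2880

Power ratio = 10^(dB/10).
10^(34.6/10) = 10^(3.460) = 2880.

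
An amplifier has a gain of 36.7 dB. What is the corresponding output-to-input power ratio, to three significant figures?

4680

Power ratio = 10^(dB/10).
10^(36.7/10) = 10^(3.670) = 4680.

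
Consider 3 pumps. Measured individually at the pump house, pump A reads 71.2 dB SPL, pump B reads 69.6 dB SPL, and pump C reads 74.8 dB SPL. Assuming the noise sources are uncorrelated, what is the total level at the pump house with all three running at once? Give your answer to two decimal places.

77.20 dB SPL

Add the sources as powers (linear), then convert back to dB:
L_total = 10·log₁₀(10^(71.2/10) + 10^(69.6/10) + 10^(74.8/10)) = 10·log₁₀(52500000) = 77.20 dB SPL.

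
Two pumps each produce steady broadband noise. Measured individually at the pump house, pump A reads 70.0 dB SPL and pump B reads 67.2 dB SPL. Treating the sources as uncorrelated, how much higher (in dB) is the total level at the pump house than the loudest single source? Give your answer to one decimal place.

Uncorrelated sources add in intensity (power), not in dB.
L_total = 10·log₁₀(10^(70.0/10) + 10^(67.2/10)) = 71.83 dB SPL.
Excess over the loudest (70.0 dB): 71.83 − 70.0 = 1.8 dB.

1.8 dB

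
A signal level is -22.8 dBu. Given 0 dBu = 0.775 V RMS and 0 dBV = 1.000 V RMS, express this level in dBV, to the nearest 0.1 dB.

The offset between the scales is 20·log₁₀(0.775/1.000) = −2.214 dB.
So dBV = -22.8 − 2.214 = -25.0 dBV.

-25.0 dBV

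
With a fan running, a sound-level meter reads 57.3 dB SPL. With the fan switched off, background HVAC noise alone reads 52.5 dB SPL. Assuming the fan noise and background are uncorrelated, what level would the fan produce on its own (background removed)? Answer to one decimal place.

55.6 dB SPL

Background correction is a power subtraction:
L_src = 10·log₁₀(10^(57.3/10) − 10^(52.5/10)) = 10·log₁₀(359200) = 55.6 dB SPL.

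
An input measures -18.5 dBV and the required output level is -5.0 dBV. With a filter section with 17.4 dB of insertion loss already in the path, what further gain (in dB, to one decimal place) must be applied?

30.9 dB

The required make-up gain is the shortfall in the dB sum.
G = -5.0 − (-18.5) + 17.4 = 30.9 dB.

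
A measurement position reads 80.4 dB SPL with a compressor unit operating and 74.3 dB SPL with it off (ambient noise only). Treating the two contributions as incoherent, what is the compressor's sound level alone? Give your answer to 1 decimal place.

Background correction is a power subtraction:
L_src = 10·log₁₀(10^(80.4/10) − 10^(74.3/10)) = 10·log₁₀(82730000) = 79.2 dB SPL.

79.2 dB SPL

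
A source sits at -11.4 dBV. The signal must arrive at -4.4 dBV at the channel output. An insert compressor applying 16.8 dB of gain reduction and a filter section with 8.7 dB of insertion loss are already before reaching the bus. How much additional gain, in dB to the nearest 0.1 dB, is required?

32.5 dB

The required make-up gain is the shortfall in the dB sum.
G = -4.4 − (-11.4) + 16.8 + 8.7 = 32.5 dB.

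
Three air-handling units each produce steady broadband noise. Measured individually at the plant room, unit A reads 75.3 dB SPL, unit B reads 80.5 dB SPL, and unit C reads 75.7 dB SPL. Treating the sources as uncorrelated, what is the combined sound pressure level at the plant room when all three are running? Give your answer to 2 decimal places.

Uncorrelated sources add in intensity (power), not in dB.
L_total = 10·log₁₀(10^(75.3/10) + 10^(80.5/10) + 10^(75.7/10)) = 10·log₁₀(183200000) = 82.63 dB SPL.

82.63 dB SPL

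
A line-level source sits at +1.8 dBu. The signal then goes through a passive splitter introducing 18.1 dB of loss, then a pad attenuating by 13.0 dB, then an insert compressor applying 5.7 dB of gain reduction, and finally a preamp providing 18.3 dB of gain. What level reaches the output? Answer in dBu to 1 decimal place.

Gain stages sum in dB:
+1.8 − 18.1 − 13.0 − 5.7 + 18.3 = -16.7 dBu.

-16.7 dBu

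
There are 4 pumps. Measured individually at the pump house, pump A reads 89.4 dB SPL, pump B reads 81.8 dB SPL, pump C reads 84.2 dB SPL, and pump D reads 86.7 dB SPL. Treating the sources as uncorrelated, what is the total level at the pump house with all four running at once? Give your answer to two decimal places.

92.44 dB SPL

Uncorrelated sources add in intensity (power), not in dB.
L_total = 10·log₁₀(10^(89.4/10) + 10^(81.8/10) + 10^(84.2/10) + 10^(86.7/10)) = 10·log₁₀(1753000000) = 92.44 dB SPL.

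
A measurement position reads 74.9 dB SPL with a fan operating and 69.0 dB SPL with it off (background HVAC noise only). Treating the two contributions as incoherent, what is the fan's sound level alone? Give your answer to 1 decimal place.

73.6 dB SPL

Subtract intensities: L_src = 10·log₁₀(10^(L_total/10) − 10^(L_bg/10)).
L_src = 10·log₁₀(10^(74.9/10) − 10^(69.0/10)) = 10·log₁₀(22960000) = 73.6 dB SPL.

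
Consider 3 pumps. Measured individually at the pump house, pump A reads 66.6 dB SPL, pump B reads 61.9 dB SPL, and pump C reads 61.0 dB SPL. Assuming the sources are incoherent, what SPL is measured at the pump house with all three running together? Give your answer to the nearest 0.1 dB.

68.7 dB SPL

Add the sources as powers (linear), then convert back to dB:
L_total = 10·log₁₀(10^(66.6/10) + 10^(61.9/10) + 10^(61.0/10)) = 10·log₁₀(7379000) = 68.7 dB SPL.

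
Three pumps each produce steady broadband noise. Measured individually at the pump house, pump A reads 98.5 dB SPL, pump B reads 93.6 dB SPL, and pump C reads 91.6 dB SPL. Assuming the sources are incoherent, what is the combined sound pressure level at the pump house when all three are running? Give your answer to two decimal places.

Uncorrelated sources add in intensity (power), not in dB.
L_total = 10·log₁₀(10^(98.5/10) + 10^(93.6/10) + 10^(91.6/10)) = 10·log₁₀(10816000000) = 100.34 dB SPL.

100.34 dB SPL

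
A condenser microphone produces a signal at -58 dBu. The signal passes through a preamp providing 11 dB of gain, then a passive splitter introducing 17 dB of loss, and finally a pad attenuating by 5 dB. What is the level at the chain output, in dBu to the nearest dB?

Cascaded gains and losses add directly in dB.
-58 + 11 − 17 − 5 = -69 dBu.

-69 dBu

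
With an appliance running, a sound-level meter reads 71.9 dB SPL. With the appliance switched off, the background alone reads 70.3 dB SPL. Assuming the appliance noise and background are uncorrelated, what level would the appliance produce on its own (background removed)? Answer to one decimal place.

Subtract intensities: L_src = 10·log₁₀(10^(L_total/10) − 10^(L_bg/10)).
L_src = 10·log₁₀(10^(71.9/10) − 10^(70.3/10)) = 10·log₁₀(4773000) = 66.8 dB SPL.

66.8 dB SPL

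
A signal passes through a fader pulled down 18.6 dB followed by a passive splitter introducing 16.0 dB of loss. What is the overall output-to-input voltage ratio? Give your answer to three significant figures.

0.0186

Net gain = (−18.6) + (−16.0) = -34.6 dB.
Voltage ratio = 10^(-34.6/20) = 0.0186.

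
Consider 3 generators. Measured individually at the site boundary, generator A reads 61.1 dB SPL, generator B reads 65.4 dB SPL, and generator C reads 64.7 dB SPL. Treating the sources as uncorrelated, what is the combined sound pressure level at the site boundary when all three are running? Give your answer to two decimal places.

68.87 dB SPL

Incoherent sources sum as intensities:
L_total = 10·log₁₀(10^(61.1/10) + 10^(65.4/10) + 10^(64.7/10)) = 10·log₁₀(7707000) = 68.87 dB SPL.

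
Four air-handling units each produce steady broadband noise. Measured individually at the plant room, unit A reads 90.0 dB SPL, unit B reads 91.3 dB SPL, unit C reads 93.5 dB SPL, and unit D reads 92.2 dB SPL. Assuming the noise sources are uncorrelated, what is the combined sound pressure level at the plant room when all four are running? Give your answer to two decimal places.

97.96 dB SPL

Uncorrelated sources add in intensity (power), not in dB.
L_total = 10·log₁₀(10^(90.0/10) + 10^(91.3/10) + 10^(93.5/10) + 10^(92.2/10)) = 10·log₁₀(6247000000) = 97.96 dB SPL.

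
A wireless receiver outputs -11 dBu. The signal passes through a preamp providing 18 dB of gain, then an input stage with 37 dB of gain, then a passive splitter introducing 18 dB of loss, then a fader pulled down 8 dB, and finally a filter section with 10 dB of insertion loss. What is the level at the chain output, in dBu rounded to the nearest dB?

+8 dBu

In dB, series stages simply add:
-11 + 18 + 37 − 18 − 8 − 10 = +8 dBu.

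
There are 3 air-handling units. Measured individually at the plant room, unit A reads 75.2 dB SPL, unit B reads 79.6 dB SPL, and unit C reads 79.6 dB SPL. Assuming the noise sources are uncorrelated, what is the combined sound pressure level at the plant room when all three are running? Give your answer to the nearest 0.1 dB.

Incoherent sources sum as intensities:
L_total = 10·log₁₀(10^(75.2/10) + 10^(79.6/10) + 10^(79.6/10)) = 10·log₁₀(215500000) = 83.3 dB SPL.

83.3 dB SPL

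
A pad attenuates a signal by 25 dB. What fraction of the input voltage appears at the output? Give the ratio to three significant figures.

0.0562

Voltage ratio = 10^(dB/20).
10^(-25/20) = 10^(-1.250) = 0.0562.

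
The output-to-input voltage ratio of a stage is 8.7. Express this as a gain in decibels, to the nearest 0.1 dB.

18.8 dB

For a voltage ratio, dB = 20·log₁₀(V₂/V₁).
20·log₁₀(8.7) = 18.8 dB.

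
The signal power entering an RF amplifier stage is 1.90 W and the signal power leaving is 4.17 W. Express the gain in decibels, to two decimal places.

3.41 dB

Power ratio → dB uses the 10·log₁₀ form:
10·log₁₀(4.17/1.90) = 10·log₁₀(2.195) = 3.41 dB.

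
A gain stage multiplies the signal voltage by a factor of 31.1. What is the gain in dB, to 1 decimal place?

Voltage is an amplitude quantity, so gain = 20·log₁₀(V_out/V_in).
20·log₁₀(31.1) = 29.9 dB.

29.9 dB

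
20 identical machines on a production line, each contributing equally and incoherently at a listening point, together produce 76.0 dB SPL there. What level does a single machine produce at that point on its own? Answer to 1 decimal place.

20 equal incoherent sources add 10·log₁₀(20) = 13.01 dB over one source.
L_one = 76.0 − 13.01 = 63.0 dB SPL.

63.0 dB SPL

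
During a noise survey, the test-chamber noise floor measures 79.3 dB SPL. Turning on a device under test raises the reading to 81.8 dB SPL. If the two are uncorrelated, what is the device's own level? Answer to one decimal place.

Background correction is a power subtraction:
L_src = 10·log₁₀(10^(81.8/10) − 10^(79.3/10)) = 10·log₁₀(66240000) = 78.2 dB SPL.

78.2 dB SPL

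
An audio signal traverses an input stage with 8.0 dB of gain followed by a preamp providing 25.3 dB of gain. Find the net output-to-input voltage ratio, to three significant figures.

Net gain = 8.0 + 25.3 = 33.3 dB.
Voltage ratio = 10^(33.3/20) = 46.2.

46.2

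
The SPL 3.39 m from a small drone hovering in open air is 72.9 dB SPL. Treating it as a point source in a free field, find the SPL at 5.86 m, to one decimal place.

68.1 dB SPL

For a point source in a free field, ΔL = −20·log₁₀(d₂/d₁).
ΔL = −20·log₁₀(5.86/3.39) = -4.75 dB, so L₂ = 72.9 + (-4.75) = 68.1 dB SPL.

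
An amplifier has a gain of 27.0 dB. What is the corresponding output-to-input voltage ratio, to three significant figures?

Voltage ratio = 10^(dB/20).
10^(27.0/20) = 10^(1.350) = 22.4.

22.4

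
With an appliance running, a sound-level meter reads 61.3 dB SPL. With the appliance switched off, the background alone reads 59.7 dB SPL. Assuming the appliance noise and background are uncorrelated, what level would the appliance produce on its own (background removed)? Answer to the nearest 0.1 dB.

56.2 dB SPL

Background correction is a power subtraction:
L_src = 10·log₁₀(10^(61.3/10) − 10^(59.7/10)) = 10·log₁₀(415700) = 56.2 dB SPL.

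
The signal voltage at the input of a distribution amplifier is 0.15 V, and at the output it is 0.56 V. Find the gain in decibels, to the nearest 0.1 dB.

11.4 dB

For a voltage ratio, dB = 20·log₁₀(V₂/V₁).
20·log₁₀(0.56/0.15) = 20·log₁₀(3.733) = 11.4 dB.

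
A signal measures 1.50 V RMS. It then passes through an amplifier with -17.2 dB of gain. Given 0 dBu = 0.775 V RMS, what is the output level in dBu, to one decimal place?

Input level: 20·log₁₀(1.50/0.775) = 5.74 dBu.
Output: 5.74 − 17.2 = -11.5 dBu.

-11.5 dBu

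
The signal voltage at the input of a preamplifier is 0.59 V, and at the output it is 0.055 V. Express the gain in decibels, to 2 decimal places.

Voltage is an amplitude quantity, so gain = 20·log₁₀(V_out/V_in).
20·log₁₀(0.055/0.59) = 20·log₁₀(0.09322) = -20.61 dB.

-20.61 dB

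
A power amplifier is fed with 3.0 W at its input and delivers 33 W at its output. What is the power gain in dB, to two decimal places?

Power ratio → dB uses the 10·log₁₀ form:
10·log₁₀(33/3.0) = 10·log₁₀(11.00) = 10.41 dB.

10.41 dB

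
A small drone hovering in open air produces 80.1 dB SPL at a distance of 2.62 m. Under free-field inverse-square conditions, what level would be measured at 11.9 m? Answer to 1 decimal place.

For a point source in a free field, ΔL = −20·log₁₀(d₂/d₁).
ΔL = −20·log₁₀(11.9/2.62) = -13.14 dB, so L₂ = 80.1 + (-13.14) = 67.0 dB SPL.

67.0 dB SPL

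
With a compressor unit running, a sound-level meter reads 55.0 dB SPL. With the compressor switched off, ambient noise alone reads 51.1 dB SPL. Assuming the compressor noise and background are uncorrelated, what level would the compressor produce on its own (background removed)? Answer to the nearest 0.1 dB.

Subtract intensities: L_src = 10·log₁₀(10^(L_total/10) − 10^(L_bg/10)).
L_src = 10·log₁₀(10^(55.0/10) − 10^(51.1/10)) = 10·log₁₀(187400) = 52.7 dB SPL.

52.7 dB SPL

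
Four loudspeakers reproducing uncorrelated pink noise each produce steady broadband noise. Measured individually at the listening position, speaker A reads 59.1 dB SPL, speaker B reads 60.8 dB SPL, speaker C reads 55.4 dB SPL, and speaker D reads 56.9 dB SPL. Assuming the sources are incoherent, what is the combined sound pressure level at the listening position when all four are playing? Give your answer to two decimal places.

64.55 dB SPL

Add the sources as powers (linear), then convert back to dB:
L_total = 10·log₁₀(10^(59.1/10) + 10^(60.8/10) + 10^(55.4/10) + 10^(56.9/10)) = 10·log₁₀(2852000) = 64.55 dB SPL.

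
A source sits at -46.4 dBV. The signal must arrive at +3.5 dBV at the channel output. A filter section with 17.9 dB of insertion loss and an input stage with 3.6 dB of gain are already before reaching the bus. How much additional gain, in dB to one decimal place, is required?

The required make-up gain is the shortfall in the dB sum.
G = +3.5 − (-46.4) + 17.9 − 3.6 = 64.2 dB.

64.2 dB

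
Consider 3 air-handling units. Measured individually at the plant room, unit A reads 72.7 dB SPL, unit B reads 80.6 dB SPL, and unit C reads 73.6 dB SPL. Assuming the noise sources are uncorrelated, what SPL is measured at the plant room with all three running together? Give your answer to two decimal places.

81.94 dB SPL

Add the sources as powers (linear), then convert back to dB:
L_total = 10·log₁₀(10^(72.7/10) + 10^(80.6/10) + 10^(73.6/10)) = 10·log₁₀(156300000) = 81.94 dB SPL.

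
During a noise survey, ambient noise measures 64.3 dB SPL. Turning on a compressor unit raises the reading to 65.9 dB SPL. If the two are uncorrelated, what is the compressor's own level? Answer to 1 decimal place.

Remove the background by subtracting linear intensities:
L_src = 10·log₁₀(10^(65.9/10) − 10^(64.3/10)) = 10·log₁₀(1199000) = 60.8 dB SPL.

60.8 dB SPL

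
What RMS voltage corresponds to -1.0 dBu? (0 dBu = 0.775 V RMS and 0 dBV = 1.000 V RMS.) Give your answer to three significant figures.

V = 0.775 V × 10^(-1.0/20).
= 0.775 × 0.8913 = 0.691 V.

0.691 V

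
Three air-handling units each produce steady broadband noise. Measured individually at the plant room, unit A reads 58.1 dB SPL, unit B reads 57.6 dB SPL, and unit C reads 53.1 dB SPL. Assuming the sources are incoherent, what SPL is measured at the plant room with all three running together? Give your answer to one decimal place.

61.5 dB SPL

Add the sources as powers (linear), then convert back to dB:
L_total = 10·log₁₀(10^(58.1/10) + 10^(57.6/10) + 10^(53.1/10)) = 10·log₁₀(1425000) = 61.5 dB SPL.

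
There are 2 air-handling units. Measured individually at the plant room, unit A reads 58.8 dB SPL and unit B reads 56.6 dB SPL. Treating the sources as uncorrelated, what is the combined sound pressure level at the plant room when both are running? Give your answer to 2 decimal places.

60.85 dB SPL

Add the sources as powers (linear), then convert back to dB:
L_total = 10·log₁₀(10^(58.8/10) + 10^(56.6/10)) = 10·log₁₀(1216000) = 60.85 dB SPL.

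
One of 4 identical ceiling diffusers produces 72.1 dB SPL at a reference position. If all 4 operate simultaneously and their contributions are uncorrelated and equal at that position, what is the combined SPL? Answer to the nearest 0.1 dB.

4 equal incoherent sources raise the level by 10·log₁₀(4) = 6.02 dB.
L_total = 72.1 + 6.02 = 78.1 dB SPL.

78.1 dB SPL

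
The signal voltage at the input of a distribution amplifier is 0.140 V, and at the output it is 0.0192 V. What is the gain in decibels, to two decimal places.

-17.26 dB

Voltage ratio → dB uses the 20·log₁₀ form:
20·log₁₀(0.0192/0.140) = 20·log₁₀(0.1371) = -17.26 dB.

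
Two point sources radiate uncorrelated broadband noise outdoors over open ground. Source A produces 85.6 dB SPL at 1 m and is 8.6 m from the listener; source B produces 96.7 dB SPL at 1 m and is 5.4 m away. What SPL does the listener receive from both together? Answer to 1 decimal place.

82.2 dB SPL

At the listener: L_A = 85.6 − 20·log₁₀(8.6) = 66.91 dB; L_B = 96.7 − 20·log₁₀(5.4) = 82.05 dB.
Combined: 10·log₁₀(10^(66.91/10)+10^(82.05/10)) = 82.2 dB SPL.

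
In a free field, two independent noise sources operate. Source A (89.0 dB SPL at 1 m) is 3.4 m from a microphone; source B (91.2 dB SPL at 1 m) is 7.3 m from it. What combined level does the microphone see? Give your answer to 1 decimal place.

At the listener: L_A = 89.0 − 20·log₁₀(3.4) = 78.37 dB; L_B = 91.2 − 20·log₁₀(7.3) = 73.93 dB.
Combined: 10·log₁₀(10^(78.37/10)+10^(73.93/10)) = 79.7 dB SPL.

79.7 dB SPL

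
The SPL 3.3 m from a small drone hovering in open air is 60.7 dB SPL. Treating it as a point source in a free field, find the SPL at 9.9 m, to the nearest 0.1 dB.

51.2 dB SPL

Inverse-square spreading gives ΔL = −20·log₁₀(d₂/d₁).
ΔL = −20·log₁₀(9.9/3.3) = -9.54 dB, so L₂ = 60.7 + (-9.54) = 51.2 dB SPL.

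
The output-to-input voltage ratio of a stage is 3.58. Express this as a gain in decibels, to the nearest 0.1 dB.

Voltage is an amplitude quantity, so gain = 20·log₁₀(V_out/V_in).
20·log₁₀(3.58) = 11.1 dB.

11.1 dB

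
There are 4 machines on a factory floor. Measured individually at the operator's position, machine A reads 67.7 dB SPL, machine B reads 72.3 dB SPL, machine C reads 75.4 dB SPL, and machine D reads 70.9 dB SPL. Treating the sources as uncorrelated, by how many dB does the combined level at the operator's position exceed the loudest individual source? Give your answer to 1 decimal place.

Uncorrelated sources add in intensity (power), not in dB.
L_total = 10·log₁₀(10^(67.7/10) + 10^(72.3/10) + 10^(75.4/10) + 10^(70.9/10)) = 78.44 dB SPL.
Excess over the loudest (75.4 dB): 78.44 − 75.4 = 3.0 dB.

3.0 dB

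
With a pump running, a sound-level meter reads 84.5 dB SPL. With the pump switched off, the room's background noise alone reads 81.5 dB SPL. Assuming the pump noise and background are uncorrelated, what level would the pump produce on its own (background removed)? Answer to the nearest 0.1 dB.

Subtract intensities: L_src = 10·log₁₀(10^(L_total/10) − 10^(L_bg/10)).
L_src = 10·log₁₀(10^(84.5/10) − 10^(81.5/10)) = 10·log₁₀(140600000) = 81.5 dB SPL.

81.5 dB SPL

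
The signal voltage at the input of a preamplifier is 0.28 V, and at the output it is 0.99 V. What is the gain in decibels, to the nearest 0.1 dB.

11.0 dB

Voltage is an amplitude quantity, so gain = 20·log₁₀(V_out/V_in).
20·log₁₀(0.99/0.28) = 20·log₁₀(3.536) = 11.0 dB.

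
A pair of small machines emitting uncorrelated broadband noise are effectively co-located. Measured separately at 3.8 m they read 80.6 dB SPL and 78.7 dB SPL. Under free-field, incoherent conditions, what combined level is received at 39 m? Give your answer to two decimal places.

Combined at 3.8 m: 10·log₁₀(10^(80.6/10)+10^(78.7/10)) = 82.763 dB SPL.
Then apply −20·log₁₀(39/3.8) = -20.226 dB → 62.54 dB SPL.

62.54 dB SPL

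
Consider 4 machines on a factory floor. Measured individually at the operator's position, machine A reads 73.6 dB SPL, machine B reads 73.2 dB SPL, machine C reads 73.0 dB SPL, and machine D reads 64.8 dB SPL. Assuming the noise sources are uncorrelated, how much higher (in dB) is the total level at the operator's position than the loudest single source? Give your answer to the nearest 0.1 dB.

4.6 dB

Uncorrelated sources add in intensity (power), not in dB.
L_total = 10·log₁₀(10^(73.6/10) + 10^(73.2/10) + 10^(73.0/10) + 10^(64.8/10)) = 78.25 dB SPL.
Excess over the loudest (73.6 dB): 78.25 − 73.6 = 4.6 dB.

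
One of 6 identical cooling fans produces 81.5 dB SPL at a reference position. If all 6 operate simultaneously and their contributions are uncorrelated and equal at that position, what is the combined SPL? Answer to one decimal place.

89.3 dB SPL

6 equal incoherent sources raise the level by 10·log₁₀(6) = 7.78 dB.
L_total = 81.5 + 7.78 = 89.3 dB SPL.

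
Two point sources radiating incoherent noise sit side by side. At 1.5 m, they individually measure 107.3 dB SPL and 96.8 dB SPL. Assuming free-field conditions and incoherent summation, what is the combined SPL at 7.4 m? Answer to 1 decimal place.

Combined at 1.5 m: 10·log₁₀(10^(107.3/10)+10^(96.8/10)) = 107.67 dB SPL.
Then apply −20·log₁₀(7.4/1.5) = -13.86 dB → 93.8 dB SPL.

93.8 dB SPL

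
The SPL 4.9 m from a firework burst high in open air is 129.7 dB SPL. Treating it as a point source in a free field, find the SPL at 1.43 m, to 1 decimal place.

Inverse-square spreading gives ΔL = −20·log₁₀(d₂/d₁).
ΔL = −20·log₁₀(1.43/4.9) = 10.70 dB, so L₂ = 129.7 + (10.70) = 140.4 dB SPL.

140.4 dB SPL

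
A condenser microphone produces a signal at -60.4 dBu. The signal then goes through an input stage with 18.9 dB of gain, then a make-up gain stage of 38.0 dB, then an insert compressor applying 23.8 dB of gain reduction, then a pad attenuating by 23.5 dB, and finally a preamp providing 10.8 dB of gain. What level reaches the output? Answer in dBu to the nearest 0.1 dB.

-40.0 dBu

Cascaded gains and losses add directly in dB.
-60.4 + 18.9 + 38.0 − 23.8 − 23.5 + 10.8 = -40.0 dBu.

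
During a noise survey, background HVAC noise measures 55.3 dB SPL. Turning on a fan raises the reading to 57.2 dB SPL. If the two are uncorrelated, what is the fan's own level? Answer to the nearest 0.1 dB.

Subtract intensities: L_src = 10·log₁₀(10^(L_total/10) − 10^(L_bg/10)).
L_src = 10·log₁₀(10^(57.2/10) − 10^(55.3/10)) = 10·log₁₀(186000) = 52.7 dB SPL.

52.7 dB SPL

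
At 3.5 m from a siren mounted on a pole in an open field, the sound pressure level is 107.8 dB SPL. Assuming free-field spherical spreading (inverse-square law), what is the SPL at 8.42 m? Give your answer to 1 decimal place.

100.2 dB SPL

Inverse-square spreading gives ΔL = −20·log₁₀(d₂/d₁).
ΔL = −20·log₁₀(8.42/3.5) = -7.62 dB, so L₂ = 107.8 + (-7.62) = 100.2 dB SPL.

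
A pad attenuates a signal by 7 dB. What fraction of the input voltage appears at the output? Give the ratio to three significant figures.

Voltage ratio = 10^(dB/20).
10^(-7/20) = 10^(-0.3500) = 0.447.

0.447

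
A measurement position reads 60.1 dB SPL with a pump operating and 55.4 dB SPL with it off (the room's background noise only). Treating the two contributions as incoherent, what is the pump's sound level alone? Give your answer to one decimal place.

Background correction is a power subtraction:
L_src = 10·log₁₀(10^(60.1/10) − 10^(55.4/10)) = 10·log₁₀(676600) = 58.3 dB SPL.

58.3 dB SPL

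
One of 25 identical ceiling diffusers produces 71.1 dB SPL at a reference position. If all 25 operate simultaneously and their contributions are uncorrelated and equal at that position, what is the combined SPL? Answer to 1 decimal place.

25 equal incoherent sources raise the level by 10·log₁₀(25) = 13.98 dB.
L_total = 71.1 + 13.98 = 85.1 dB SPL.

85.1 dB SPL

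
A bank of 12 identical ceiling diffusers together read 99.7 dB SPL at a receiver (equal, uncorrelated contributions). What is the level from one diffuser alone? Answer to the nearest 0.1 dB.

88.9 dB SPL

12 equal incoherent sources add 10·log₁₀(12) = 10.79 dB over one source.
L_one = 99.7 − 10.79 = 88.9 dB SPL.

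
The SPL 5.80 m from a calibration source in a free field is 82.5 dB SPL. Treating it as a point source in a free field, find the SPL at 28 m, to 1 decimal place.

Free-field point source: level drops by 20·log₁₀ of the distance ratio.
ΔL = −20·log₁₀(28/5.80) = -13.67 dB, so L₂ = 82.5 + (-13.67) = 68.8 dB SPL.

68.8 dB SPL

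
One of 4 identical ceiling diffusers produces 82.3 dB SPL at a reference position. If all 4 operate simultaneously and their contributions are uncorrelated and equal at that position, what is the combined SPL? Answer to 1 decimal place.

4 equal incoherent sources raise the level by 10·log₁₀(4) = 6.02 dB.
L_total = 82.3 + 6.02 = 88.3 dB SPL.

88.3 dB SPL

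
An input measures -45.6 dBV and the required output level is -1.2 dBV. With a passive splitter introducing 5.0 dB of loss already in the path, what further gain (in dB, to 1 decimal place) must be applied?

The required make-up gain is the shortfall in the dB sum.
G = -1.2 − (-45.6) + 5.0 = 49.4 dB.

49.4 dB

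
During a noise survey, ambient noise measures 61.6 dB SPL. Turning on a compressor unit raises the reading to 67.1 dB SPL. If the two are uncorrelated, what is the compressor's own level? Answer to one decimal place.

65.7 dB SPL

Subtract intensities: L_src = 10·log₁₀(10^(L_total/10) − 10^(L_bg/10)).
L_src = 10·log₁₀(10^(67.1/10) − 10^(61.6/10)) = 10·log₁₀(3683000) = 65.7 dB SPL.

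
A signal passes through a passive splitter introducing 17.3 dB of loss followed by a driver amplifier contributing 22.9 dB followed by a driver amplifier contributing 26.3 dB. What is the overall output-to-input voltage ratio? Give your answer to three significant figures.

Net gain = (−17.3) + 22.9 + 26.3 = 31.9 dB.
Voltage ratio = 10^(31.9/20) = 39.4.

39.4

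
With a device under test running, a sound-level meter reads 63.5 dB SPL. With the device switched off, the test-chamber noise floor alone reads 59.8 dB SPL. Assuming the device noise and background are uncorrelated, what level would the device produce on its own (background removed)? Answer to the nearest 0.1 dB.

Remove the background by subtracting linear intensities:
L_src = 10·log₁₀(10^(63.5/10) − 10^(59.8/10)) = 10·log₁₀(1284000) = 61.1 dB SPL.

61.1 dB SPL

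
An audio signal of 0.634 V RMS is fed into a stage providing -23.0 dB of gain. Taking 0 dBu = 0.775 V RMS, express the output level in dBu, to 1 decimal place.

-24.7 dBu

Input level: 20·log₁₀(0.634/0.775) = -1.74 dBu.
Output: -1.74 − 23.0 = -24.7 dBu.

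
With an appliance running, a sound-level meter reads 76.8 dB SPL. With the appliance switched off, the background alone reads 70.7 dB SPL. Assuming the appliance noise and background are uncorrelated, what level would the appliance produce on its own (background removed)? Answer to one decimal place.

75.6 dB SPL

Remove the background by subtracting linear intensities:
L_src = 10·log₁₀(10^(76.8/10) − 10^(70.7/10)) = 10·log₁₀(36110000) = 75.6 dB SPL.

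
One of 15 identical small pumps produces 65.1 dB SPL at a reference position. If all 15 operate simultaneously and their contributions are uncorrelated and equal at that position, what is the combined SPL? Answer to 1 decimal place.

15 equal incoherent sources raise the level by 10·log₁₀(15) = 11.76 dB.
L_total = 65.1 + 11.76 = 76.9 dB SPL.

76.9 dB SPL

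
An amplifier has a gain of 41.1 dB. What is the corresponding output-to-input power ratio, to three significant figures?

Power ratio = 10^(dB/10).
10^(41.1/10) = 10^(4.110) = 12900.

12900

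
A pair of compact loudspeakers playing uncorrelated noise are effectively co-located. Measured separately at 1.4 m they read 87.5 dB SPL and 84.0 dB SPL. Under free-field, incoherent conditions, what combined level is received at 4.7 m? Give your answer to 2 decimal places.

78.58 dB SPL

Combined at 1.4 m: 10·log₁₀(10^(87.5/10)+10^(84.0/10)) = 89.104 dB SPL.
Then apply −20·log₁₀(4.7/1.4) = -10.519 dB → 78.58 dB SPL.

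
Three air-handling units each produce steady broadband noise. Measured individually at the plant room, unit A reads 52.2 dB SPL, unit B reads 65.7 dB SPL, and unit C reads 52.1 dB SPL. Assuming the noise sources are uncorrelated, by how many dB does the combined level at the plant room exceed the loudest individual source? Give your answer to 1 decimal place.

Add the sources as powers (linear), then convert back to dB:
L_total = 10·log₁₀(10^(52.2/10) + 10^(65.7/10) + 10^(52.1/10)) = 66.07 dB SPL.
Excess over the loudest (65.7 dB): 66.07 − 65.7 = 0.4 dB.

0.4 dB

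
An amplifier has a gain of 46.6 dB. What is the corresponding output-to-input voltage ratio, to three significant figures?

Voltage ratio = 10^(dB/20).
10^(46.6/20) = 10^(2.330) = 214.

214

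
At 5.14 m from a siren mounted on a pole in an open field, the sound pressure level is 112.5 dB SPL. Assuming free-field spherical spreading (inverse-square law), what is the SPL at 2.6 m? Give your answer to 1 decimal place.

118.4 dB SPL

Inverse-square spreading gives ΔL = −20·log₁₀(d₂/d₁).
ΔL = −20·log₁₀(2.6/5.14) = 5.92 dB, so L₂ = 112.5 + (5.92) = 118.4 dB SPL.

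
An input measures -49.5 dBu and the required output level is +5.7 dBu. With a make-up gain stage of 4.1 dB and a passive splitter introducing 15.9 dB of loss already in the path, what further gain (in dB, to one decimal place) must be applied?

67.0 dB

The required make-up gain is the shortfall in the dB sum.
G = +5.7 − (-49.5) − 4.1 + 15.9 = 67.0 dB.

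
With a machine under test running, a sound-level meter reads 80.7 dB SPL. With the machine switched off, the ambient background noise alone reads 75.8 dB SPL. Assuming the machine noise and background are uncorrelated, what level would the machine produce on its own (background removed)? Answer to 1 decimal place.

Subtract intensities: L_src = 10·log₁₀(10^(L_total/10) − 10^(L_bg/10)).
L_src = 10·log₁₀(10^(80.7/10) − 10^(75.8/10)) = 10·log₁₀(79470000) = 79.0 dB SPL.

79.0 dB SPL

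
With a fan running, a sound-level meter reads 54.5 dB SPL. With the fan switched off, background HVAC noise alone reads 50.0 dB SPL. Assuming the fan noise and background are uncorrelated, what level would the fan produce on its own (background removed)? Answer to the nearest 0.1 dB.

Background correction is a power subtraction:
L_src = 10·log₁₀(10^(54.5/10) − 10^(50.0/10)) = 10·log₁₀(181800) = 52.6 dB SPL.

52.6 dB SPL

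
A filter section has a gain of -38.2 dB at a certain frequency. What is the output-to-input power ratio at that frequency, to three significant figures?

Power ratio = 10^(dB/10).
10^(-38.2/10) = 10^(-3.820) = 0.000151.

0.000151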